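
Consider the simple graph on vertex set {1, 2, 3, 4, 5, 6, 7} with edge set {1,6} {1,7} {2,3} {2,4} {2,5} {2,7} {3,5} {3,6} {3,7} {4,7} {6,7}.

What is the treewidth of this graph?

A width-2 tree decomposition is:
Bags: B1 = {2, 4, 7}  B2 = {2, 3, 7}  B3 = {3, 6, 7}  B4 = {2, 3, 5}  B5 = {1, 6, 7}
Tree: B1–B2, B2–B3, B2–B4, B3–B5
The largest bag has 3 vertices, giving width 2; this decomposition certifies tw(G) ≤ 2. Conversely, {2, 3, 5} is a clique of size 3, and the vertices of any clique must share a bag in every tree decomposition; so some bag has ≥ 3 vertices and tw(G) ≥ 2. Therefore the treewidth is 2.

2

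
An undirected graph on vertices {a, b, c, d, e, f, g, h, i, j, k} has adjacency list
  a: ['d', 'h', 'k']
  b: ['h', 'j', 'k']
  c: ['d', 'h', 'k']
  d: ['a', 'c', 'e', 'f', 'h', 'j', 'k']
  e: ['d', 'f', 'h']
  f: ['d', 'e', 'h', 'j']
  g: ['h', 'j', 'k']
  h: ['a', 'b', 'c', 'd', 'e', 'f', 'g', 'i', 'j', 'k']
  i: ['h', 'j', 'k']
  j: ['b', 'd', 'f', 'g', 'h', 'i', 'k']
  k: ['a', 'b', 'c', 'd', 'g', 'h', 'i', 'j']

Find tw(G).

3

A width-3 tree decomposition is:
Bags: B1 = {d, h, j, k}  B2 = {h, i, j, k}  B3 = {a, d, h, k}  B4 = {d, f, h, j}  B5 = {g, h, j, k}  B6 = {d, e, f, h}  B7 = {b, h, j, k}  B8 = {c, d, h, k}
Tree: B1–B2, B1–B3, B1–B4, B2–B5, B4–B6, B1–B7, B1–B8
Each bag holds 4 vertices, so the decomposition has width 3, which upper-bounds the treewidth. On the other hand G contains the 4-clique {d, e, f, h}. A clique must lie in a single bag of any decomposition, so no decomposition can have width below 3. Combining the bounds, tw(G) = 3.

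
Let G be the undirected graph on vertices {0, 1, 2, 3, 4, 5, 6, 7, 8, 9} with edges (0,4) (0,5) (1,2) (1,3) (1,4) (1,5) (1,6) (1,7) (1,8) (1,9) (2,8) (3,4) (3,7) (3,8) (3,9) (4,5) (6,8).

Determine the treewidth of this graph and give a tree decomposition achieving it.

Each bag holds 3 vertices, so the decomposition has width 2, which upper-bounds the treewidth. Conversely, {0, 4, 5} is a clique of size 3, and the vertices of any clique must share a bag in every tree decomposition; so some bag has ≥ 3 vertices and tw(G) ≥ 2. Hence tw(G) = 2 exactly.

Treewidth 2.
One such decomposition:
Bags: B1 = {1, 3, 4}  B2 = {1, 3, 8}  B3 = {1, 3, 9}  B4 = {1, 6, 8}  B5 = {1, 4, 5}  B6 = {1, 3, 7}  B7 = {0, 4, 5}  B8 = {1, 2, 8}
Tree: B1–B2, B2–B3, B2–B4, B1–B5, B2–B6, B5–B7, B4–B8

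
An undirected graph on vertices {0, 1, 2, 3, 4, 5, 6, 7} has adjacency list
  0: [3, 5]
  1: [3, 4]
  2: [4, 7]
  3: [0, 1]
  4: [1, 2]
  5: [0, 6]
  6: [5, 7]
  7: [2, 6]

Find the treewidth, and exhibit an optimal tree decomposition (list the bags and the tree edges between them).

Treewidth 2.
One optimal decomposition is:
Bags: B1 = {2, 4, 7}  B2 = {4, 6, 7}  B3 = {4, 5, 6}  B4 = {0, 4, 5}  B5 = {0, 3, 4}  B6 = {1, 3, 4}
Tree: B1–B2, B2–B3, B3–B4, B4–B5, B5–B6

Every bag has size at most 3, so the width is 3 − 1 = 2 and tw(G) ≤ 2. The edges 4–2–7–6–5–0–3–1–4 form a cycle, so G is not a tree and its treewidth is at least 2. The upper and lower bounds meet at 2, so that is the treewidth.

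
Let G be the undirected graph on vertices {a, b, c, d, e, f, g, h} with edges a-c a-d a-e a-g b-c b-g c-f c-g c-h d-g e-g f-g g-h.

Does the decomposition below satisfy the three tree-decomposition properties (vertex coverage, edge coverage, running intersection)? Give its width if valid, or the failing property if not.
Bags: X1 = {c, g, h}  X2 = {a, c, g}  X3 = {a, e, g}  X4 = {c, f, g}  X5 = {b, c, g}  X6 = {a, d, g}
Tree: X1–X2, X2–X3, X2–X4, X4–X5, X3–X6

Checking the three conditions: (i) the bags cover all of {a, b, c, d, e, f, g, h}; (ii) for each edge, some bag contains both endpoints; (iii) the bags containing any fixed vertex form a subtree. All hold, so the decomposition is valid with width 3 − 1 = 2.

Yes; width 2.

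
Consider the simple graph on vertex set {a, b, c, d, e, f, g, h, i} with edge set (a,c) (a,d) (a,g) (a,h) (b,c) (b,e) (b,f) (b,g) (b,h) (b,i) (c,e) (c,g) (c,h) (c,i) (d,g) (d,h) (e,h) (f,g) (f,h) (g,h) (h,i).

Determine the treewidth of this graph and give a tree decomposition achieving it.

Treewidth 3.
One such decomposition:
Bags: B1 = {b, c, h, i}  B2 = {b, c, g, h}  B3 = {a, c, g, h}  B4 = {a, d, g, h}  B5 = {b, f, g, h}  B6 = {b, c, e, h}
Tree: B1–B2, B2–B3, B3–B4, B2–B5, B1–B6

Every bag has size at most 4, so the width is 4 − 1 = 3 and tw(G) ≤ 3. For the lower bound, the 4 vertices {a, d, g, h} are pairwise adjacent, and any tree decomposition puts a clique entirely inside one bag — forcing width ≥ 3. The upper and lower bounds meet at 3, so that is the treewidth.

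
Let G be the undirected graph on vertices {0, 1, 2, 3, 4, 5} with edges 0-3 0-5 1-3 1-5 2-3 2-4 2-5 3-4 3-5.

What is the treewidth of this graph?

A width-2 tree decomposition is:
Bags: B1 = {2, 3, 4}  B2 = {2, 3, 5}  B3 = {0, 3, 5}  B4 = {1, 3, 5}
Tree: B1–B2, B2–B3, B2–B4
The largest bag has 3 vertices, giving width 2; this decomposition certifies tw(G) ≤ 2. On the other hand G contains the 3-clique {2, 3, 4}. A clique must lie in a single bag of any decomposition, so no decomposition can have width below 2. Therefore the treewidth is 2.

2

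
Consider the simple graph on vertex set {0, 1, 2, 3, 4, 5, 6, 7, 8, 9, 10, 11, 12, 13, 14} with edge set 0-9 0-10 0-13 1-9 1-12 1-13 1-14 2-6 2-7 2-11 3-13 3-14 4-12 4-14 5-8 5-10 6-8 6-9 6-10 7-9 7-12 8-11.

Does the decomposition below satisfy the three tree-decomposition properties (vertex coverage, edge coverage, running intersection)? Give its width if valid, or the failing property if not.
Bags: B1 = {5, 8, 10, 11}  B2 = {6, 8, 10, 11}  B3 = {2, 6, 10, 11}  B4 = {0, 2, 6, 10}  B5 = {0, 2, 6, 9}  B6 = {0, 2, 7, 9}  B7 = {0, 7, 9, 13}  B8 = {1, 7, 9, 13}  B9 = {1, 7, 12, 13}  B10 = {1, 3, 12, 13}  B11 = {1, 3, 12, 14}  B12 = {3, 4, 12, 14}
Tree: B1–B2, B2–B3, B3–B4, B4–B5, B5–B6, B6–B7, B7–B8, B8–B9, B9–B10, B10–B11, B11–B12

Yes; width 3.

Vertex coverage: the bags together contain {0, 1, 2, 3, 4, 5, 6, 7, 8, 9, 10, 11, 12, 13, 14}, the full vertex set. Edge coverage: each edge of G has both endpoints in at least one bag. Running intersection: for every vertex, the bags containing it form a connected subtree. All three properties hold, so this is a valid tree decomposition of width max|bag| − 1 = 3, and hence tw(G) ≤ 3.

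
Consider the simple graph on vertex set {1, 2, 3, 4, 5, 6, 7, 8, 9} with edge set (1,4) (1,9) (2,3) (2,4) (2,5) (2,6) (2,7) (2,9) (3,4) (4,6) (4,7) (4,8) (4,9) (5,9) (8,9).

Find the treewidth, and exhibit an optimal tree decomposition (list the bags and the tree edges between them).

Treewidth 2.
One optimal decomposition is:
Bags: B1 = {2, 4, 9}  B2 = {2, 5, 9}  B3 = {4, 8, 9}  B4 = {2, 4, 7}  B5 = {2, 4, 6}  B6 = {2, 3, 4}  B7 = {1, 4, 9}
Tree: B1–B2, B1–B3, B1–B4, B4–B5, B4–B6, B1–B7

Every bag has size at most 3, so the width is 3 − 1 = 2 and tw(G) ≤ 2. On the other hand G contains the 3-clique {4, 8, 9}. A clique must lie in a single bag of any decomposition, so no decomposition can have width below 2. Combining the bounds, tw(G) = 2.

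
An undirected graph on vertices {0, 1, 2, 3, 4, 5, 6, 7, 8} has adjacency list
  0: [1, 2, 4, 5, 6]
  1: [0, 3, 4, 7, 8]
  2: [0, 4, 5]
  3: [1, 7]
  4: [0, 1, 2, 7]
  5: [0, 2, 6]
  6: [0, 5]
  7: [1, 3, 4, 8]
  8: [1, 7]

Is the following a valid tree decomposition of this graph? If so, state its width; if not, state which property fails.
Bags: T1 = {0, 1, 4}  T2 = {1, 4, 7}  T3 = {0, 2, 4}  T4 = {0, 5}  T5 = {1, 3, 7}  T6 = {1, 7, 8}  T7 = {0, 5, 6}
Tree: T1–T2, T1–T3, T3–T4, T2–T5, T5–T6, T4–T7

No — edge (2,5) lies in no bag.

A tree decomposition must satisfy three properties: every vertex lies in some bag; for every edge, both endpoints lie together in some bag; and for every vertex, the bags containing it form a connected subtree. Here edge (2,5) lies in no bag, so the decomposition is invalid.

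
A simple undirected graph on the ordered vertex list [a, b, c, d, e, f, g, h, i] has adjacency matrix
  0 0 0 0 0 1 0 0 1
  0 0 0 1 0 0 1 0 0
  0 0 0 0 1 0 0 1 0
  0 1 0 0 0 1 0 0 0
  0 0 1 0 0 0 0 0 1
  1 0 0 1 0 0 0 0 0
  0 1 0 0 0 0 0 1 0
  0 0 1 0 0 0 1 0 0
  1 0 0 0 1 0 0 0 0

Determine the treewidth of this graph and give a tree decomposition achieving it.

Every bag has size at most 3, so the width is 3 − 1 = 2 and tw(G) ≤ 2. The edges h–g–b–d–f–a–i–e–c–h form a cycle, so G is not a tree and its treewidth is at least 2. The upper and lower bounds meet at 2, so that is the treewidth.

Treewidth 2.
Bags: B1 = {b, g, h}  B2 = {b, d, h}  B3 = {d, f, h}  B4 = {a, f, h}  B5 = {a, h, i}  B6 = {e, h, i}  B7 = {c, e, h}
Tree: B1–B2, B2–B3, B3–B4, B4–B5, B5–B6, B6–B7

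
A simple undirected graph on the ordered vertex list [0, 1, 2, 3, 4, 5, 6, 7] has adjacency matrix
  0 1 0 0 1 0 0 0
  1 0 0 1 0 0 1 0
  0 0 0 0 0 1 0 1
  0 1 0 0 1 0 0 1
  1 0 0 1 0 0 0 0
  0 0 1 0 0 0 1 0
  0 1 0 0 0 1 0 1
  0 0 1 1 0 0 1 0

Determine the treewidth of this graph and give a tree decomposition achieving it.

Treewidth 2.
One such decomposition:
Bags: B1 = {0, 3, 4}  B2 = {0, 1, 3}  B3 = {1, 3, 7}  B4 = {1, 6, 7}  B5 = {2, 6, 7}  B6 = {2, 5, 6}
Tree: B1–B2, B2–B3, B3–B4, B4–B5, B5–B6

Each bag holds 3 vertices, so the decomposition has width 2, which upper-bounds the treewidth. The edges 4–0–1–3–4 form a cycle, so G is not a tree and its treewidth is at least 2. Hence tw(G) = 2 exactly.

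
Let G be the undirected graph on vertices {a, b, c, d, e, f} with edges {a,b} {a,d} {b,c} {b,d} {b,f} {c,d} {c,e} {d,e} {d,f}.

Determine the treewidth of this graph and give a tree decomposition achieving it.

Treewidth 2.
One such decomposition:
Bags: B1 = {b, d, f}  B2 = {a, b, d}  B3 = {b, c, d}  B4 = {c, d, e}
Tree: B1–B2, B2–B3, B3–B4

The largest bag has 3 vertices, giving width 2; this decomposition certifies tw(G) ≤ 2. On the other hand G contains the 3-clique {c, d, e}. A clique must lie in a single bag of any decomposition, so no decomposition can have width below 2. The upper and lower bounds meet at 2, so that is the treewidth.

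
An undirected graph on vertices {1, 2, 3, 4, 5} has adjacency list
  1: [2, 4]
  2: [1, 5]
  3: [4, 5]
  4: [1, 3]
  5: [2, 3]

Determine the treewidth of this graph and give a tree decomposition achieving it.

Treewidth 2.
One optimal decomposition is:
Bags: B1 = {1, 2, 4}  B2 = {2, 3, 4}  B3 = {2, 3, 5}
Tree: B1–B2, B2–B3

Each bag holds 3 vertices, so the decomposition has width 2, which upper-bounds the treewidth. Since 2–1–4–3–5–2 is a cycle in G, G is not acyclic. Forests are exactly the graphs of treewidth ≤ 1, so tw(G) ≥ 2. Therefore the treewidth is 2.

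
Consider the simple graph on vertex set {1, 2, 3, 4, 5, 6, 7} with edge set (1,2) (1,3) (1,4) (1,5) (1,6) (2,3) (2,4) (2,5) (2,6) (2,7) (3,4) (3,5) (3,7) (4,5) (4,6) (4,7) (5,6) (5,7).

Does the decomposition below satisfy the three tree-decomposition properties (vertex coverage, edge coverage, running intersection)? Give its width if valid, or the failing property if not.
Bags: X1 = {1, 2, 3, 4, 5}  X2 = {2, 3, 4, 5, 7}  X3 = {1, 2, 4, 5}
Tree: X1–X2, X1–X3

No — vertex 6 appears in no bag.

A tree decomposition must satisfy three properties: every vertex lies in some bag; for every edge, both endpoints lie together in some bag; and for every vertex, the bags containing it form a connected subtree. Here vertex 6 appears in no bag, so the decomposition is invalid.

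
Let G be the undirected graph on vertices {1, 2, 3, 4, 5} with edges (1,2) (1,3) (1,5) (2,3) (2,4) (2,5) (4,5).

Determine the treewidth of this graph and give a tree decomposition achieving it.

Each bag holds 3 vertices, so the decomposition has width 2, which upper-bounds the treewidth. On the other hand G contains the 3-clique {1, 2, 3}. A clique must lie in a single bag of any decomposition, so no decomposition can have width below 2. The upper and lower bounds meet at 2, so that is the treewidth.

Treewidth 2.
Bags: B1 = {1, 2, 5}  B2 = {1, 2, 3}  B3 = {2, 4, 5}
Tree: B1–B2, B1–B3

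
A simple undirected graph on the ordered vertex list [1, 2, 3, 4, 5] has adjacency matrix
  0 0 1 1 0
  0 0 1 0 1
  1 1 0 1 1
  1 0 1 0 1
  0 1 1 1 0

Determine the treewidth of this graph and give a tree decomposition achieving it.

Treewidth 2.
One optimal decomposition is:
Bags: B1 = {3, 4, 5}  B2 = {1, 3, 4}  B3 = {2, 3, 5}
Tree: B1–B2, B1–B3

Each bag holds 3 vertices, so the decomposition has width 2, which upper-bounds the treewidth. Conversely, {2, 3, 5} is a clique of size 3, and the vertices of any clique must share a bag in every tree decomposition; so some bag has ≥ 3 vertices and tw(G) ≥ 2. Therefore the treewidth is 2.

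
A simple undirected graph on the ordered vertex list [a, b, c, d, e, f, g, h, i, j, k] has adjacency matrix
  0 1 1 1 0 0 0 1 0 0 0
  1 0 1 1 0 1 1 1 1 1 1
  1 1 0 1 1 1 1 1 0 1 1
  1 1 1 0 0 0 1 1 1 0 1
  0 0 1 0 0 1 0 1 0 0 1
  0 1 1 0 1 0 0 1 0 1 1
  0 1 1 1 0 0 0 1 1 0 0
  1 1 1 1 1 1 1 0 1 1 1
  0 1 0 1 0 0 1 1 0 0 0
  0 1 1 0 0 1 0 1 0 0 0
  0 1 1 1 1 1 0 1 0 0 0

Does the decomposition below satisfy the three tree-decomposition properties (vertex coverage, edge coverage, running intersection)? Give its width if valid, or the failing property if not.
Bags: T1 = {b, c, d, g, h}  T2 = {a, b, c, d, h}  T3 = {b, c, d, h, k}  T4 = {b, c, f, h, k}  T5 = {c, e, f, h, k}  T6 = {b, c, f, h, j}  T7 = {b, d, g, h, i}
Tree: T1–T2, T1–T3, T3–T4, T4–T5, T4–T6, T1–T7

Every vertex of G appears in some bag (union = {a, b, c, d, e, f, g, h, i, j, k}); every edge is covered by a bag; and for each vertex v the set of bags containing v is connected in the bag tree. The decomposition is therefore valid. The largest bag has 5 vertices, so the width is 4.

Yes; width 4.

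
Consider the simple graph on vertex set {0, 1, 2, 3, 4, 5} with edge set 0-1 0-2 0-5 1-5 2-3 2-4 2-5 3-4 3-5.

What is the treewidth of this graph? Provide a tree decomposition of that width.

Treewidth 2.
One such decomposition:
Bags: B1 = {2, 3, 5}  B2 = {2, 3, 4}  B3 = {0, 2, 5}  B4 = {0, 1, 5}
Tree: B1–B2, B1–B3, B3–B4

The largest bag has 3 vertices, giving width 2; this decomposition certifies tw(G) ≤ 2. Conversely, {0, 1, 5} is a clique of size 3, and the vertices of any clique must share a bag in every tree decomposition; so some bag has ≥ 3 vertices and tw(G) ≥ 2. Hence tw(G) = 2 exactly.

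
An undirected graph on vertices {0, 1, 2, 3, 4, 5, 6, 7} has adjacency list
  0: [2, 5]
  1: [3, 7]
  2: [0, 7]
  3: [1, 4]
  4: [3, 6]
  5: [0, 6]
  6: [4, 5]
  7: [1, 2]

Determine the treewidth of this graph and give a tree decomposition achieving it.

Every bag has size at most 3, so the width is 3 − 1 = 2 and tw(G) ≤ 2. The edges 3–4–6–5–0–2–7–1–3 form a cycle, so G is not a tree and its treewidth is at least 2. The upper and lower bounds meet at 2, so that is the treewidth.

Treewidth 2.
Bags: B1 = {3, 4, 6}  B2 = {3, 5, 6}  B3 = {0, 3, 5}  B4 = {0, 2, 3}  B5 = {2, 3, 7}  B6 = {1, 3, 7}
Tree: B1–B2, B2–B3, B3–B4, B4–B5, B5–B6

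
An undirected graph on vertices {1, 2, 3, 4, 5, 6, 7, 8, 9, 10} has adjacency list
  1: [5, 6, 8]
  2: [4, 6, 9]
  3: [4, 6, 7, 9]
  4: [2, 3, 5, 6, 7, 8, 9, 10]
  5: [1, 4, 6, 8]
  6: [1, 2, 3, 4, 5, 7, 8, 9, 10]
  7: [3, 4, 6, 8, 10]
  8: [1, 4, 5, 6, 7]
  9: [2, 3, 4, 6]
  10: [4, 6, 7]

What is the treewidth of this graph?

A width-3 tree decomposition is:
Bags: B1 = {3, 4, 6, 7}  B2 = {4, 6, 7, 8}  B3 = {4, 5, 6, 8}  B4 = {4, 6, 7, 10}  B5 = {3, 4, 6, 9}  B6 = {1, 5, 6, 8}  B7 = {2, 4, 6, 9}
Tree: B1–B2, B2–B3, B2–B4, B1–B5, B3–B6, B5–B7
Every bag has size at most 4, so the width is 4 − 1 = 3 and tw(G) ≤ 3. Conversely, {1, 5, 6, 8} is a clique of size 4, and the vertices of any clique must share a bag in every tree decomposition; so some bag has ≥ 4 vertices and tw(G) ≥ 3. Hence tw(G) = 3 exactly.

3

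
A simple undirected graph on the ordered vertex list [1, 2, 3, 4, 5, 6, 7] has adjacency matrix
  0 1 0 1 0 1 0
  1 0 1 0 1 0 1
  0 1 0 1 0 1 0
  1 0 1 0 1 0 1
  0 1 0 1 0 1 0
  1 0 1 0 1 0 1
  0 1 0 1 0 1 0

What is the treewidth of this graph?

3

A width-3 tree decomposition is:
Bags: B1 = {2, 3, 4, 6}  B2 = {2, 4, 5, 6}  B3 = {1, 2, 4, 6}  B4 = {2, 4, 6, 7}
Tree: B1–B2, B2–B3, B3–B4
The largest bag has 4 vertices, giving width 3; this decomposition certifies tw(G) ≤ 3. For the lower bound: the 4 vertex sets {3,6}, {4,5}, {2}, {1} are disjoint, each induces a connected subgraph, and every pair is joined by at least one edge of G. Contracting each set to a single vertex therefore yields K_{4} as a minor, and since treewidth is minor-monotone, tw(G) ≥ tw(K_{4}) = 3. Therefore the treewidth is 3.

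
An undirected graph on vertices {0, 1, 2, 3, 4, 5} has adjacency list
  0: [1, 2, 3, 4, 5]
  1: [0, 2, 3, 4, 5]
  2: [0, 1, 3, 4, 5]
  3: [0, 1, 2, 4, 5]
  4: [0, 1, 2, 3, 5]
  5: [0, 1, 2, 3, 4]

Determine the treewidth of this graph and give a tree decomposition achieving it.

With just one bag of size 6, the width is 6 − 1 = 5, so tw(G) ≤ 5. On the other hand G contains the 6-clique {0, 1, 2, 3, 4, 5}. A clique must lie in a single bag of any decomposition, so no decomposition can have width below 5. Combining the bounds, tw(G) = 5.

Treewidth 5.
One optimal decomposition is:
Bags: B1 = {0, 1, 2, 3, 4, 5}
Tree: (single bag)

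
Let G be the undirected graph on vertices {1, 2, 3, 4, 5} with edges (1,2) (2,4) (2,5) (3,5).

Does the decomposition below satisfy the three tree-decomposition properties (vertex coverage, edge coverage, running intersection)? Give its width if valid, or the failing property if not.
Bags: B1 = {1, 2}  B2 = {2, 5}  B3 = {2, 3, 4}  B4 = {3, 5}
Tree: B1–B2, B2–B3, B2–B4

A tree decomposition must satisfy three properties: every vertex lies in some bag; for every edge, both endpoints lie together in some bag; and for every vertex, the bags containing it form a connected subtree. Here bags containing vertex 3 are not connected in the tree, so the decomposition is invalid.

No — bags containing vertex 3 are not connected in the tree.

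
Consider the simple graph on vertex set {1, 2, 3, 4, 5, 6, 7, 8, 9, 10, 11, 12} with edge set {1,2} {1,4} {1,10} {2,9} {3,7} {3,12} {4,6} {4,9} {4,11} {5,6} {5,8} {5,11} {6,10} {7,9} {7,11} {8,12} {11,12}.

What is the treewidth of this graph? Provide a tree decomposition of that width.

Treewidth 3.
One optimal decomposition is:
Bags: B1 = {3, 7, 8, 12}  B2 = {7, 8, 11, 12}  B3 = {5, 7, 8, 11}  B4 = {5, 7, 9, 11}  B5 = {4, 5, 9, 11}  B6 = {4, 5, 6, 9}  B7 = {2, 4, 6, 9}  B8 = {1, 2, 4, 6}  B9 = {1, 2, 6, 10}
Tree: B1–B2, B2–B3, B3–B4, B4–B5, B5–B6, B6–B7, B7–B8, B8–B9

The largest bag has 4 vertices, giving width 3; this decomposition certifies tw(G) ≤ 3. For the lower bound: the 4 vertex sets {3,8,12}, {7}, {11}, {4,5,6,9} are disjoint, each induces a connected subgraph, and every pair is joined by at least one edge of G. Contracting each set to a single vertex therefore yields K_{4} as a minor, and since treewidth is minor-monotone, tw(G) ≥ tw(K_{4}) = 3. Therefore the treewidth is 3.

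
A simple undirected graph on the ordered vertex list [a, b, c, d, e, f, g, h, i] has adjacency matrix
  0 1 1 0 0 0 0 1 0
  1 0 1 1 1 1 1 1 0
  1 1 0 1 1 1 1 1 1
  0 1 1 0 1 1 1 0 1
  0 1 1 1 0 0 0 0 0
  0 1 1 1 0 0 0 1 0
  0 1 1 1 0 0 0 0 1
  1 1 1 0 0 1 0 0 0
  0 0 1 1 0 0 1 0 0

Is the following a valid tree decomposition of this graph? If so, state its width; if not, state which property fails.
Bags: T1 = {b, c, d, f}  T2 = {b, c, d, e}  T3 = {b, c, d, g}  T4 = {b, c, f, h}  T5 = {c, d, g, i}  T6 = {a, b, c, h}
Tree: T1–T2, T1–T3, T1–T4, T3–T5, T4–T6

Vertex coverage: the bags together contain {a, b, c, d, e, f, g, h, i}, the full vertex set. Edge coverage: each edge of G has both endpoints in at least one bag. Running intersection: for every vertex, the bags containing it form a connected subtree. All three properties hold, so this is a valid tree decomposition of width max|bag| − 1 = 3, and hence tw(G) ≤ 3.

Yes; width 3.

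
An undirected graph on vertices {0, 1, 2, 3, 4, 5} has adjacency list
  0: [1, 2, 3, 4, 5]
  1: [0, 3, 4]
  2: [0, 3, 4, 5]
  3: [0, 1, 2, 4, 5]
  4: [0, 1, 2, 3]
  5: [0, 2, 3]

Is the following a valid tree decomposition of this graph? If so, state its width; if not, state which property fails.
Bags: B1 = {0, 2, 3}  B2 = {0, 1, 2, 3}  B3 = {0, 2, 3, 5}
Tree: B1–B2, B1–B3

A tree decomposition must satisfy three properties: every vertex lies in some bag; for every edge, both endpoints lie together in some bag; and for every vertex, the bags containing it form a connected subtree. Here vertex 4 appears in no bag, so the decomposition is invalid.

No — vertex 4 appears in no bag.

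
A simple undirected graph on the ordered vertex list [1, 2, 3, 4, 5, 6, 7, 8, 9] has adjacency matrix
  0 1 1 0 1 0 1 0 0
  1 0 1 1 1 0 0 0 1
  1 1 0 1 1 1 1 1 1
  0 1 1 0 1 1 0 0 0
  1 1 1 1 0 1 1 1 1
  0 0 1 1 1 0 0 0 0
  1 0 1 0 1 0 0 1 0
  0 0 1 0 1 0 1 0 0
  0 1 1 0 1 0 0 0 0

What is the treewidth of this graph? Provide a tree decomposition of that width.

Treewidth 3.
One such decomposition:
Bags: B1 = {1, 3, 5, 7}  B2 = {1, 2, 3, 5}  B3 = {3, 5, 7, 8}  B4 = {2, 3, 4, 5}  B5 = {3, 4, 5, 6}  B6 = {2, 3, 5, 9}
Tree: B1–B2, B1–B3, B2–B4, B4–B5, B2–B6

Each bag holds 4 vertices, so the decomposition has width 3, which upper-bounds the treewidth. Conversely, {3, 5, 7, 8} is a clique of size 4, and the vertices of any clique must share a bag in every tree decomposition; so some bag has ≥ 4 vertices and tw(G) ≥ 3. Hence tw(G) = 3 exactly.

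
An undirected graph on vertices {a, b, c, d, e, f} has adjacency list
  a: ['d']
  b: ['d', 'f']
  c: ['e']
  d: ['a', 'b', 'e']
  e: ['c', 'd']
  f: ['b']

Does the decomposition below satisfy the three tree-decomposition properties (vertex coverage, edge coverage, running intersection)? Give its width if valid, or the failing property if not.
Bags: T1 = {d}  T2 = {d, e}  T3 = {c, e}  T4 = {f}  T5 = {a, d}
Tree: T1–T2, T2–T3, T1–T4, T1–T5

No — vertex b appears in no bag.

A tree decomposition must satisfy three properties: every vertex lies in some bag; for every edge, both endpoints lie together in some bag; and for every vertex, the bags containing it form a connected subtree. Here vertex b appears in no bag, so the decomposition is invalid.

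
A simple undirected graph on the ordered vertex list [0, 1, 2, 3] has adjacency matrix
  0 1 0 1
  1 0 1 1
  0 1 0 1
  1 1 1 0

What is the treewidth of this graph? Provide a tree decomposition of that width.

Treewidth 2.
One optimal decomposition is:
Bags: B1 = {1, 2, 3}  B2 = {0, 1, 3}
Tree: B1–B2

Every bag has size at most 3, so the width is 3 − 1 = 2 and tw(G) ≤ 2. For the lower bound, the 3 vertices {0, 1, 3} are pairwise adjacent, and any tree decomposition puts a clique entirely inside one bag — forcing width ≥ 2. Combining the bounds, tw(G) = 2.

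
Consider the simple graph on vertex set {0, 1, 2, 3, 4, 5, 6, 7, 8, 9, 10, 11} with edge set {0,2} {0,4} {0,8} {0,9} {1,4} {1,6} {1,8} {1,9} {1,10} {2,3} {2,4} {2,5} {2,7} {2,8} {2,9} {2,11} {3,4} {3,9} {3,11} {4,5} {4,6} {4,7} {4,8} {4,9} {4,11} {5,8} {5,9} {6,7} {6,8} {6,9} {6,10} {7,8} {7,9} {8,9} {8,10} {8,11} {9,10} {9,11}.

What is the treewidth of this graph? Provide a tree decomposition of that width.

The largest bag has 5 vertices, giving width 4; this decomposition certifies tw(G) ≤ 4. On the other hand G contains the 5-clique {1, 6, 8, 9, 10}. A clique must lie in a single bag of any decomposition, so no decomposition can have width below 4. The upper and lower bounds meet at 4, so that is the treewidth.

Treewidth 4.
One such decomposition:
Bags: B1 = {1, 6, 8, 9, 10}  B2 = {1, 4, 6, 8, 9}  B3 = {4, 6, 7, 8, 9}  B4 = {2, 4, 7, 8, 9}  B5 = {0, 2, 4, 8, 9}  B6 = {2, 4, 5, 8, 9}  B7 = {2, 4, 8, 9, 11}  B8 = {2, 3, 4, 9, 11}
Tree: B1–B2, B2–B3, B3–B4, B4–B5, B4–B6, B6–B7, B7–B8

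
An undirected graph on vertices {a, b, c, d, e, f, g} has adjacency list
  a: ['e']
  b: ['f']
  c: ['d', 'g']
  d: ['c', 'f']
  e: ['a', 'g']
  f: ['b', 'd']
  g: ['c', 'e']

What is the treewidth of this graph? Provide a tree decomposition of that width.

Treewidth 1.
Bags: B1 = {b, f}  B2 = {d, f}  B3 = {c, d}  B4 = {c, g}  B5 = {e, g}  B6 = {a, e}
Tree: B1–B2, B2–B3, B3–B4, B4–B5, B5–B6

The largest bag has 2 vertices, giving width 1; this decomposition certifies tw(G) ≤ 1. Any graph with an edge has treewidth ≥ 1, and G has the edge b–f. Combining the bounds, tw(G) = 1.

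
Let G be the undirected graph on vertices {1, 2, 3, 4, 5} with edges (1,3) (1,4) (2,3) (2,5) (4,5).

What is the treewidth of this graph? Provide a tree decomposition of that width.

Treewidth 2.
Bags: B1 = {2, 4, 5}  B2 = {1, 2, 4}  B3 = {1, 2, 3}
Tree: B1–B2, B2–B3

Every bag has size at most 3, so the width is 3 − 1 = 2 and tw(G) ≤ 2. Since 2–5–4–1–3–2 is a cycle in G, G is not acyclic. Forests are exactly the graphs of treewidth ≤ 1, so tw(G) ≥ 2. The upper and lower bounds meet at 2, so that is the treewidth.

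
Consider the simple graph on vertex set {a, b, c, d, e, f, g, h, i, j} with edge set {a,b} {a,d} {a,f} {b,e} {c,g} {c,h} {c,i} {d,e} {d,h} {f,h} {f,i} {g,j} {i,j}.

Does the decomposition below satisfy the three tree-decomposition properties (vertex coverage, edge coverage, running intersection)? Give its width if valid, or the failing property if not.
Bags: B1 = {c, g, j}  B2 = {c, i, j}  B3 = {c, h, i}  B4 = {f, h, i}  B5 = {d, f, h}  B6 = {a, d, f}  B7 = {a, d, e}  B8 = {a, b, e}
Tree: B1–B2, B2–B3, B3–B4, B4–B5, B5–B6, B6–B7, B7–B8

Yes; width 2.

Every vertex of G appears in some bag (union = {a, b, c, d, e, f, g, h, i, j}); every edge is covered by a bag; and for each vertex v the set of bags containing v is connected in the bag tree. The decomposition is therefore valid. The largest bag has 3 vertices, so the width is 2.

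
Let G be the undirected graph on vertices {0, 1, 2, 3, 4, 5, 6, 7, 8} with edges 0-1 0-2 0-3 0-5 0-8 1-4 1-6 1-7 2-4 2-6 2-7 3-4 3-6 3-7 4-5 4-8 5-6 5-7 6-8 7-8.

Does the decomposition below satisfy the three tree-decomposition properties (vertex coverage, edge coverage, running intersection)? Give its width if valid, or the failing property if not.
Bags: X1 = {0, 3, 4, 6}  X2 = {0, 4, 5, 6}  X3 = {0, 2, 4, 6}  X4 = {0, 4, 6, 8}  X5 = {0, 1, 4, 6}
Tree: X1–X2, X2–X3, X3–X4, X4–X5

No — vertex 7 appears in no bag.

A tree decomposition must satisfy three properties: every vertex lies in some bag; for every edge, both endpoints lie together in some bag; and for every vertex, the bags containing it form a connected subtree. Here vertex 7 appears in no bag, so the decomposition is invalid.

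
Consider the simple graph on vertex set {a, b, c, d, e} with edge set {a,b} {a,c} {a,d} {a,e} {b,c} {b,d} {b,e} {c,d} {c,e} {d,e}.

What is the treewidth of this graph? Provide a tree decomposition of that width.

Treewidth 4.
One such decomposition:
Bags: B1 = {a, b, c, d, e}
Tree: (single bag)

A single bag containing all 5 vertices is trivially a valid decomposition of width 4. On the other hand G contains the 5-clique {a, b, c, d, e}. A clique must lie in a single bag of any decomposition, so no decomposition can have width below 4. Therefore the treewidth is 4.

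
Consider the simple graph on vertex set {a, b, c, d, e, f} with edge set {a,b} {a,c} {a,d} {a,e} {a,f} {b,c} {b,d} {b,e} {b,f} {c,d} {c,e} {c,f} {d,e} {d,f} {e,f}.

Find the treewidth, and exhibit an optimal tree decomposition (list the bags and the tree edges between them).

Treewidth 5.
One optimal decomposition is:
Bags: B1 = {a, b, c, d, e, f}
Tree: (single bag)

A single bag containing all 6 vertices is trivially a valid decomposition of width 5. For the lower bound, the 6 vertices {a, b, c, d, e, f} are pairwise adjacent, and any tree decomposition puts a clique entirely inside one bag — forcing width ≥ 5. Combining the bounds, tw(G) = 5.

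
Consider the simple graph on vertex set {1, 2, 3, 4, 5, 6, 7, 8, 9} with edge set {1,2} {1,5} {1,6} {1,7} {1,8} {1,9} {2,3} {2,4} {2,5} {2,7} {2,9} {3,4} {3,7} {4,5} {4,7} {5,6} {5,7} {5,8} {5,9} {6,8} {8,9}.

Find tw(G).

A width-3 tree decomposition is:
Bags: B1 = {2, 4, 5, 7}  B2 = {1, 2, 5, 7}  B3 = {1, 2, 5, 9}  B4 = {1, 5, 8, 9}  B5 = {1, 5, 6, 8}  B6 = {2, 3, 4, 7}
Tree: B1–B2, B2–B3, B3–B4, B4–B5, B1–B6
Each bag holds 4 vertices, so the decomposition has width 3, which upper-bounds the treewidth. On the other hand G contains the 4-clique {2, 3, 4, 7}. A clique must lie in a single bag of any decomposition, so no decomposition can have width below 3. Therefore the treewidth is 3.

3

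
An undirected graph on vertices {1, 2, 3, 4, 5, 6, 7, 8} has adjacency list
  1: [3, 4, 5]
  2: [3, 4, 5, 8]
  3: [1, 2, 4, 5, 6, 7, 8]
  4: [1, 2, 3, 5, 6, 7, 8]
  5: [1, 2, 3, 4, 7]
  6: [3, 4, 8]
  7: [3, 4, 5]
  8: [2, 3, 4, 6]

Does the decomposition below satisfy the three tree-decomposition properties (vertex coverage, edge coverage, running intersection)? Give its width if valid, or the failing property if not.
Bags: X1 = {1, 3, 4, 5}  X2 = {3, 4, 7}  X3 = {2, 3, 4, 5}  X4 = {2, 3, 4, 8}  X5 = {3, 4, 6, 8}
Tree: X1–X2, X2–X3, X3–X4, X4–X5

No — edge (5,7) lies in no bag.

A tree decomposition must satisfy three properties: every vertex lies in some bag; for every edge, both endpoints lie together in some bag; and for every vertex, the bags containing it form a connected subtree. Here edge (5,7) lies in no bag, so the decomposition is invalid.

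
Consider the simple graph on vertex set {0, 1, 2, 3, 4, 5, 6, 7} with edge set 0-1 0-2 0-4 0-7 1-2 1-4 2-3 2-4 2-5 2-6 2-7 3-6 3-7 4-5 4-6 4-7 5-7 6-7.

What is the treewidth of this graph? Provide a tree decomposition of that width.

The largest bag has 4 vertices, giving width 3; this decomposition certifies tw(G) ≤ 3. For the lower bound, the 4 vertices {2, 3, 6, 7} are pairwise adjacent, and any tree decomposition puts a clique entirely inside one bag — forcing width ≥ 3. Therefore the treewidth is 3.

Treewidth 3.
One such decomposition:
Bags: B1 = {0, 2, 4, 7}  B2 = {2, 4, 5, 7}  B3 = {0, 1, 2, 4}  B4 = {2, 4, 6, 7}  B5 = {2, 3, 6, 7}
Tree: B1–B2, B1–B3, B1–B4, B4–B5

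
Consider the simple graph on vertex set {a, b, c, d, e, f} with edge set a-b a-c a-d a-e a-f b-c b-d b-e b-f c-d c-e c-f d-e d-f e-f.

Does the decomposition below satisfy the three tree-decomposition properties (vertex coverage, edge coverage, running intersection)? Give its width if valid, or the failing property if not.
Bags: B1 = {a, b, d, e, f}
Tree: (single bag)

No — vertex c appears in no bag.

A tree decomposition must satisfy three properties: every vertex lies in some bag; for every edge, both endpoints lie together in some bag; and for every vertex, the bags containing it form a connected subtree. Here vertex c appears in no bag, so the decomposition is invalid.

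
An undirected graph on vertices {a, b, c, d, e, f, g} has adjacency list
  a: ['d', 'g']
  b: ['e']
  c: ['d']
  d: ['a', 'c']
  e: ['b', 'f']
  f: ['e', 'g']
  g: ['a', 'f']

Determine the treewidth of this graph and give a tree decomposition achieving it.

The largest bag has 2 vertices, giving width 1; this decomposition certifies tw(G) ≤ 1. Since G has at least one edge (e.g. b–e), it is not an edgeless graph, so tw(G) ≥ 1. Hence tw(G) = 1 exactly.

Treewidth 1.
Bags: B1 = {b, e}  B2 = {e, f}  B3 = {f, g}  B4 = {a, g}  B5 = {a, d}  B6 = {c, d}
Tree: B1–B2, B2–B3, B3–B4, B4–B5, B5–B6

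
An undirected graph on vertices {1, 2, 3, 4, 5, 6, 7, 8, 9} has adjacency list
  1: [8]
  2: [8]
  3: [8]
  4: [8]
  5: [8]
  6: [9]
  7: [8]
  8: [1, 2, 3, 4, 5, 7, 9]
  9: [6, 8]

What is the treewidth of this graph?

1

A width-1 tree decomposition is:
Bags: B1 = {4, 8}  B2 = {2, 8}  B3 = {8, 9}  B4 = {5, 8}  B5 = {1, 8}  B6 = {7, 8}  B7 = {6, 9}  B8 = {3, 8}
Tree: B1–B2, B2–B3, B3–B4, B4–B5, B3–B6, B3–B7, B2–B8
Every bag has size at most 2, so the width is 2 − 1 = 1 and tw(G) ≤ 1. Any graph with an edge has treewidth ≥ 1, and G has the edge 4–8. The upper and lower bounds meet at 1, so that is the treewidth.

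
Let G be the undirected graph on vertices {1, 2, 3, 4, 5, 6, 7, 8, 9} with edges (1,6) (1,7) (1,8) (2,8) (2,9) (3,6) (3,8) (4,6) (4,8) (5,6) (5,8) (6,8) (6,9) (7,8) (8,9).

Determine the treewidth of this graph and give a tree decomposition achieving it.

Treewidth 2.
One such decomposition:
Bags: B1 = {1, 6, 8}  B2 = {3, 6, 8}  B3 = {6, 8, 9}  B4 = {1, 7, 8}  B5 = {4, 6, 8}  B6 = {2, 8, 9}  B7 = {5, 6, 8}
Tree: B1–B2, B1–B3, B1–B4, B2–B5, B3–B6, B2–B7

Each bag holds 3 vertices, so the decomposition has width 2, which upper-bounds the treewidth. Conversely, {2, 8, 9} is a clique of size 3, and the vertices of any clique must share a bag in every tree decomposition; so some bag has ≥ 3 vertices and tw(G) ≥ 2. Combining the bounds, tw(G) = 2.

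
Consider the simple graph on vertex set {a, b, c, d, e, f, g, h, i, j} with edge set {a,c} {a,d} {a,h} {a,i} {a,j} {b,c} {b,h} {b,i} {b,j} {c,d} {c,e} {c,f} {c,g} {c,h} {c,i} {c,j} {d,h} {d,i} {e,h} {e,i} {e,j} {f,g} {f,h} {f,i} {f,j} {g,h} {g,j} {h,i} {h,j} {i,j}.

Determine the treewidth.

A width-4 tree decomposition is:
Bags: B1 = {c, e, h, i, j}  B2 = {a, c, h, i, j}  B3 = {b, c, h, i, j}  B4 = {a, c, d, h, i}  B5 = {c, f, h, i, j}  B6 = {c, f, g, h, j}
Tree: B1–B2, B2–B3, B2–B4, B1–B5, B5–B6
Each bag holds 5 vertices, so the decomposition has width 4, which upper-bounds the treewidth. On the other hand G contains the 5-clique {c, f, g, h, j}. A clique must lie in a single bag of any decomposition, so no decomposition can have width below 4. Hence tw(G) = 4 exactly.

4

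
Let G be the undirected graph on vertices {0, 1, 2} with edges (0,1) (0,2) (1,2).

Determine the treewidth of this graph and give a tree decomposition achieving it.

With just one bag of size 3, the width is 3 − 1 = 2, so tw(G) ≤ 2. Conversely, {0, 1, 2} is a clique of size 3, and the vertices of any clique must share a bag in every tree decomposition; so some bag has ≥ 3 vertices and tw(G) ≥ 2. Therefore the treewidth is 2.

Treewidth 2.
One such decomposition:
Bags: B1 = {0, 1, 2}
Tree: (single bag)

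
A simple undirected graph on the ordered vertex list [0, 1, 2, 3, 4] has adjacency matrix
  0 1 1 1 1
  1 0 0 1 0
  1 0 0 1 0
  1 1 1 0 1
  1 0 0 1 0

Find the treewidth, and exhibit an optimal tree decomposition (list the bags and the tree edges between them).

The largest bag has 3 vertices, giving width 2; this decomposition certifies tw(G) ≤ 2. On the other hand G contains the 3-clique {0, 1, 3}. A clique must lie in a single bag of any decomposition, so no decomposition can have width below 2. The upper and lower bounds meet at 2, so that is the treewidth.

Treewidth 2.
Bags: B1 = {0, 3, 4}  B2 = {0, 2, 3}  B3 = {0, 1, 3}
Tree: B1–B2, B2–B3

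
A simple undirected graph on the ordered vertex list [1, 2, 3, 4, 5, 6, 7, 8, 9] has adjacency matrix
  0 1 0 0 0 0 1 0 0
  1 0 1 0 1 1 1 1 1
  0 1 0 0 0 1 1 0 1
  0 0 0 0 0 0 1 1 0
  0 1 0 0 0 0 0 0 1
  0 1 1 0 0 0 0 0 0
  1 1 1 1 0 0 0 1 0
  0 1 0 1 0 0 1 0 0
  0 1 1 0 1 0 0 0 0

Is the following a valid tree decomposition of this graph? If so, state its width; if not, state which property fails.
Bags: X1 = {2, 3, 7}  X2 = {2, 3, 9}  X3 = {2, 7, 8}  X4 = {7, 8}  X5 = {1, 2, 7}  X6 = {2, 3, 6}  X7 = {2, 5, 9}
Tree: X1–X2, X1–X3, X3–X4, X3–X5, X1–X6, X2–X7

No — vertex 4 appears in no bag.

A tree decomposition must satisfy three properties: every vertex lies in some bag; for every edge, both endpoints lie together in some bag; and for every vertex, the bags containing it form a connected subtree. Here vertex 4 appears in no bag, so the decomposition is invalid.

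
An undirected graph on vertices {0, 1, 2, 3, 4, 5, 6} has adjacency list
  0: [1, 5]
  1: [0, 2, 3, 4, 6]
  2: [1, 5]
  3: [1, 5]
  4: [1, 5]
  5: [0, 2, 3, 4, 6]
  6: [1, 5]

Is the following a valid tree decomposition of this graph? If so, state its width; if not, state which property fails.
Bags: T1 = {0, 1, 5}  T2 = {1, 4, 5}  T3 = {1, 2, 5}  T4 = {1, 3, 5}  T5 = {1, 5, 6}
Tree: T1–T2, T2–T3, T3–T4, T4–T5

Checking the three conditions: (i) the bags cover all of {0, 1, 2, 3, 4, 5, 6}; (ii) for each edge, some bag contains both endpoints; (iii) the bags containing any fixed vertex form a subtree. All hold, so the decomposition is valid with width 3 − 1 = 2.

Yes; width 2.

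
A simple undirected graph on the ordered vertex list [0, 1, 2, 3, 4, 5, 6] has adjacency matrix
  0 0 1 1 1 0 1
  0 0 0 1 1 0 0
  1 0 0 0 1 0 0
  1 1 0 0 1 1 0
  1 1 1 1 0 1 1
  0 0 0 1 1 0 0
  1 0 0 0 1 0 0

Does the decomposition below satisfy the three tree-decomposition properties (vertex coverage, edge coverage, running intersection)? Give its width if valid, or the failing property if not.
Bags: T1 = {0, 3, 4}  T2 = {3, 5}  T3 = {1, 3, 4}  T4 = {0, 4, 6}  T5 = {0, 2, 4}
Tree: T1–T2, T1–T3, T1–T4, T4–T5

A tree decomposition must satisfy three properties: every vertex lies in some bag; for every edge, both endpoints lie together in some bag; and for every vertex, the bags containing it form a connected subtree. Here edge (4,5) lies in no bag, so the decomposition is invalid.

No — edge (4,5) lies in no bag.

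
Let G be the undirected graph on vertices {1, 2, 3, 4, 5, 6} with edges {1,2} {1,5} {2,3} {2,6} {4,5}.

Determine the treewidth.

A width-1 tree decomposition is:
Bags: B1 = {1, 5}  B2 = {1, 2}  B3 = {4, 5}  B4 = {2, 6}  B5 = {2, 3}
Tree: B1–B2, B1–B3, B2–B4, B4–B5
Every bag has size at most 2, so the width is 2 − 1 = 1 and tw(G) ≤ 1. G has an edge, so its treewidth is at least 1. Combining the bounds, tw(G) = 1.

1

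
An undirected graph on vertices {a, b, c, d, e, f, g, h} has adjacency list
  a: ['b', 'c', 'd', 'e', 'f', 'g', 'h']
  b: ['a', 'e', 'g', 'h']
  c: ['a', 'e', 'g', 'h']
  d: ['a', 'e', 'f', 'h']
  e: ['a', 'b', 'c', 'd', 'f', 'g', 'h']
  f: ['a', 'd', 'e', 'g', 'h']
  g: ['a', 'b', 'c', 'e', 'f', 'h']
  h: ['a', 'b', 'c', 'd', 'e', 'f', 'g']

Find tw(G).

4

A width-4 tree decomposition is:
Bags: B1 = {a, e, f, g, h}  B2 = {a, c, e, g, h}  B3 = {a, b, e, g, h}  B4 = {a, d, e, f, h}
Tree: B1–B2, B1–B3, B1–B4
Each bag holds 5 vertices, so the decomposition has width 4, which upper-bounds the treewidth. On the other hand G contains the 5-clique {a, d, e, f, h}. A clique must lie in a single bag of any decomposition, so no decomposition can have width below 4. Combining the bounds, tw(G) = 4.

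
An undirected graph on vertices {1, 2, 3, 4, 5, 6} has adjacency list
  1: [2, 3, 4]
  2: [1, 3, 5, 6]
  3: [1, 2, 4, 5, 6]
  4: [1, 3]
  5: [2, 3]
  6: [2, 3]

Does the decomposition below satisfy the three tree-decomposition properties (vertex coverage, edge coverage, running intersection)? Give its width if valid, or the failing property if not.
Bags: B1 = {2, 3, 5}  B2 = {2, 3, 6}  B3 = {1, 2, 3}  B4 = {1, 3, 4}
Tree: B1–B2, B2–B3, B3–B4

Vertex coverage: the bags together contain {1, 2, 3, 4, 5, 6}, the full vertex set. Edge coverage: each edge of G has both endpoints in at least one bag. Running intersection: for every vertex, the bags containing it form a connected subtree. All three properties hold, so this is a valid tree decomposition of width max|bag| − 1 = 2, and hence tw(G) ≤ 2.

Yes; width 2.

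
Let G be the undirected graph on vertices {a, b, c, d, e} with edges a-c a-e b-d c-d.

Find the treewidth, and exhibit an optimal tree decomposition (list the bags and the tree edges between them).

The largest bag has 2 vertices, giving width 1; this decomposition certifies tw(G) ≤ 1. G has an edge, so its treewidth is at least 1. Combining the bounds, tw(G) = 1.

Treewidth 1.
Bags: B1 = {b, d}  B2 = {c, d}  B3 = {a, c}  B4 = {a, e}
Tree: B1–B2, B2–B3, B3–B4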